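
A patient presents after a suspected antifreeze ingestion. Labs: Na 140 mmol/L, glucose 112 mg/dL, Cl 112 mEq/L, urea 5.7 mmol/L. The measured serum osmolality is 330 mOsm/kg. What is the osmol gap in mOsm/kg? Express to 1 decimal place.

Calculated osmolality = 2·Na + glucose/18 + urea
= 2·140 + 112/18 + 5.7
= 280 + 6.22 + 5.70
= 291.92 mOsm/kg ≈ 291.9 mOsm/kg
Osmolar gap = measured − calculated = 330 − 291.9 = 38.1 mOsm/kg

38.1 mOsm/kg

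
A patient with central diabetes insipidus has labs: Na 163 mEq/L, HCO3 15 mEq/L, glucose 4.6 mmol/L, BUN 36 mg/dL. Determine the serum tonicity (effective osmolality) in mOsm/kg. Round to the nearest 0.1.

Effective osmolality excludes urea (freely permeant across cell membranes):
2·Na + glucose
= 2·163 + 4.6
= 326 + 4.6
= 330.6 mOsm/kg

330.6 mOsm/kg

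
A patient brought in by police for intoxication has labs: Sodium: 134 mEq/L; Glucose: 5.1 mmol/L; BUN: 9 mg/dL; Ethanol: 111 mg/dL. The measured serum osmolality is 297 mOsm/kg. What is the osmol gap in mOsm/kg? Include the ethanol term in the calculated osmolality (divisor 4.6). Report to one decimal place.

Calculated osmolality = 2·Na + glucose + BUN/2.8 + ethanol/4.6
= 2·134 + 5.1 + 9/2.8 + 111/4.6
= 268 + 5.10 + 3.21 + 24.13
= 300.44 mOsm/kg ≈ 300.4 mOsm/kg
Osmolar gap = measured − calculated = 297 − 300.4 = -3.4 mOsm/kg

-3.4 mOsm/kg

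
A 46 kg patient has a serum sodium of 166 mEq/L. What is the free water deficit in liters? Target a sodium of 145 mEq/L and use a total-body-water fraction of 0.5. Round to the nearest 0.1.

3.3 L

TBW = 0.5 · 46 = 23 L
Free water deficit = TBW · (Na/145 − 1)
= 23 · (166/145 − 1)
= 23 · 0.1448
= 3.33 L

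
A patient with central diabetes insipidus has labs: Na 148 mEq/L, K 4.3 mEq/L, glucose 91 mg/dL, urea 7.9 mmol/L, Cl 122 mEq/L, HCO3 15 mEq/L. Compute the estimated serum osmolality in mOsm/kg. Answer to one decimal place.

309.0 mOsm/kg

Calculated osmolality = 2·Na + glucose/18 + urea
= 2·148 + 91/18 + 7.9
= 296 + 5.06 + 7.90
= 308.96 mOsm/kg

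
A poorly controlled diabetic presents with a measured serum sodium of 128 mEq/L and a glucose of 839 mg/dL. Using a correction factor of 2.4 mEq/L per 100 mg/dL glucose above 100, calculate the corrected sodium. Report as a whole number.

146 mEq/L

Corrected Na = measured Na + 2.4 · (glucose − 100)/100
= 128 + 2.4 · (839 − 100)/100
= 128 + 17.7
= 145.7 mEq/L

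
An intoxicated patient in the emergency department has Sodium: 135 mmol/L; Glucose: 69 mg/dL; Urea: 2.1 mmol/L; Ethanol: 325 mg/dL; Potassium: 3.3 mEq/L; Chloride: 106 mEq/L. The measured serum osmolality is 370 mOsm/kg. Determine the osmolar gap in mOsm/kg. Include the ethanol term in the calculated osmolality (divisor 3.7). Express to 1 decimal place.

6.2 mOsm/kg

Calculated osmolality = 2·Na + glucose/18 + urea + ethanol/3.7
= 2·135 + 69/18 + 2.1 + 325/3.7
= 270 + 3.83 + 2.10 + 87.84
= 363.77 mOsm/kg ≈ 363.8 mOsm/kg
Osmolar gap = measured − calculated = 370 − 363.8 = 6.2 mOsm/kg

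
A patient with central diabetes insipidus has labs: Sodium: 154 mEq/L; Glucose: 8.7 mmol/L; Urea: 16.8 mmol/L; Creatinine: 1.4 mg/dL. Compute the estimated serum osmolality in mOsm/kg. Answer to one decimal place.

Calculated osmolality = 2·Na + glucose + urea
= 2·154 + 8.7 + 16.8
= 308 + 8.70 + 16.80
= 333.5 mOsm/kg

333.5 mOsm/kg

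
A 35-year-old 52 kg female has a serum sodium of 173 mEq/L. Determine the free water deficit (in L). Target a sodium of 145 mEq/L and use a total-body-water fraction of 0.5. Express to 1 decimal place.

5.0 L

TBW = 0.5 · 52 = 26 L
Free water deficit = TBW · (Na/145 − 1)
= 26 · (173/145 − 1)
= 26 · 0.1931
= 5.02 L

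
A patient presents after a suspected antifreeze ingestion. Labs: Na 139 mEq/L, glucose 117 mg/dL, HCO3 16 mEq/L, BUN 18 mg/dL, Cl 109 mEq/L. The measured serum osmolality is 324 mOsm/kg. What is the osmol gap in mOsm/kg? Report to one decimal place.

33.1 mOsm/kg

Calculated osmolality = 2·Na + glucose/18 + BUN/2.8
= 2·139 + 117/18 + 18/2.8
= 278 + 6.50 + 6.43
= 290.93 mOsm/kg ≈ 290.9 mOsm/kg
Osmolar gap = measured − calculated = 324 − 290.9 = 33.1 mOsm/kg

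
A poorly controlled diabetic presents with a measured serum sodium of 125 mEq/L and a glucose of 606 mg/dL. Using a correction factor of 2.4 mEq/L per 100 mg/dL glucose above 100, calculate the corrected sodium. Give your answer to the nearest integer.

Corrected Na = measured Na + 2.4 · (glucose − 100)/100
= 125 + 2.4 · (606 − 100)/100
= 125 + 12.1
= 137.1 mEq/L

137 mEq/L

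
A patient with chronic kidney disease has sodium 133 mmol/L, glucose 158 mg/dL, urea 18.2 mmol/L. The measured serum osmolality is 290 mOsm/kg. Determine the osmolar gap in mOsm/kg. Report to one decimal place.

-3.0 mOsm/kg

Calculated osmolality = 2·Na + glucose/18 + urea
= 2·133 + 158/18 + 18.2
= 266 + 8.78 + 18.20
= 292.98 mOsm/kg ≈ 293.0 mOsm/kg
Osmolar gap = measured − calculated = 290 − 293.0 = -3.0 mOsm/kg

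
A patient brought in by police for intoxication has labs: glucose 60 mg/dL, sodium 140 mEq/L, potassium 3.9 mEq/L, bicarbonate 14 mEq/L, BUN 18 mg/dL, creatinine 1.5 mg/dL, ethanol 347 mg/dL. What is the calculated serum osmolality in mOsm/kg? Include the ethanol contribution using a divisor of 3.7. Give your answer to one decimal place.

Calculated osmolality = 2·Na + glucose/18 + BUN/2.8 + ethanol/3.7
= 2·140 + 60/18 + 18/2.8 + 347/3.7
= 280 + 3.33 + 6.43 + 93.78
= 383.54 mOsm/kg

383.5 mOsm/kg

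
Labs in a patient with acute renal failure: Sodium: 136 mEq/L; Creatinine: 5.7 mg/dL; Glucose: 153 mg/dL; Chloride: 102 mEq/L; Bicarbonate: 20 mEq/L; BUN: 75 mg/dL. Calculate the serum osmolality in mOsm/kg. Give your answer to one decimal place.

307.3 mOsm/kg

Calculated osmolality = 2·Na + glucose/18 + BUN/2.8
= 2·136 + 153/18 + 75/2.8
= 272 + 8.50 + 26.79
= 307.29 mOsm/kg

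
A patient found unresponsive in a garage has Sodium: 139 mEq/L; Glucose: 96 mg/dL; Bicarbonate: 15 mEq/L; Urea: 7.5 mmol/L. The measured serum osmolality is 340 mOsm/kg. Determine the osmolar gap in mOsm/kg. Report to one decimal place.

49.2 mOsm/kg

Calculated osmolality = 2·Na + glucose/18 + urea
= 2·139 + 96/18 + 7.5
= 278 + 5.33 + 7.50
= 290.83 mOsm/kg ≈ 290.8 mOsm/kg
Osmolar gap = measured − calculated = 340 − 290.8 = 49.2 mOsm/kg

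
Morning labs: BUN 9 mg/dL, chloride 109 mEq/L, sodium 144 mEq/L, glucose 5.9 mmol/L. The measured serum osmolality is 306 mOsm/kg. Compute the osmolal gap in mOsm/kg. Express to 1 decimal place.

8.9 mOsm/kg

Calculated osmolality = 2·Na + glucose + BUN/2.8
= 2·144 + 5.9 + 9/2.8
= 288 + 5.90 + 3.21
= 297.11 mOsm/kg ≈ 297.1 mOsm/kg
Osmolar gap = measured − calculated = 306 − 297.1 = 8.9 mOsm/kg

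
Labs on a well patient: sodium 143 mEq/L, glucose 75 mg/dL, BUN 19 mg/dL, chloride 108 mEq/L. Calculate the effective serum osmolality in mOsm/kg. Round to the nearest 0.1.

290.2 mOsm/kg

Effective osmolality excludes urea (freely permeant across cell membranes):
2·Na + glucose/18
= 2·143 + 75/18
= 286 + 4.17
= 290.17 mOsm/kg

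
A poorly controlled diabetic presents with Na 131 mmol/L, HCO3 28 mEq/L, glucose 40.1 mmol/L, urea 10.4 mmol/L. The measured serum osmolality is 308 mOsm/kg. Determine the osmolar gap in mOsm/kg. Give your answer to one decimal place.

-4.5 mOsm/kg

Calculated osmolality = 2·Na + glucose + urea
= 2·131 + 40.1 + 10.4
= 262 + 40.10 + 10.40
= 312.5 mOsm/kg ≈ 312.5 mOsm/kg
Osmolar gap = measured − calculated = 308 − 312.5 = -4.5 mOsm/kg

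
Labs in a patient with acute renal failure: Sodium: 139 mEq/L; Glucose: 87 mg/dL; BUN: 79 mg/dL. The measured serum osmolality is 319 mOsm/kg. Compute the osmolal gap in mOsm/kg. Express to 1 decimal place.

Calculated osmolality = 2·Na + glucose/18 + BUN/2.8
= 2·139 + 87/18 + 79/2.8
= 278 + 4.83 + 28.21
= 311.04 mOsm/kg ≈ 311.0 mOsm/kg
Osmolar gap = measured − calculated = 319 − 311.0 = 8.0 mOsm/kg

8.0 mOsm/kg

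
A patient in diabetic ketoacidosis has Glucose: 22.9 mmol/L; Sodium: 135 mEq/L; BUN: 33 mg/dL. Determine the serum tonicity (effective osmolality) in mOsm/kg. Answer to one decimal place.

Effective osmolality excludes urea (freely permeant across cell membranes):
2·Na + glucose
= 2·135 + 22.9
= 270 + 22.9
= 292.9 mOsm/kg

292.9 mOsm/kg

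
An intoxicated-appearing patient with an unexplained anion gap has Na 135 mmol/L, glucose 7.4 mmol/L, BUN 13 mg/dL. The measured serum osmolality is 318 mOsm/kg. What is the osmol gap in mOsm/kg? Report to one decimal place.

Calculated osmolality = 2·Na + glucose + BUN/2.8
= 2·135 + 7.4 + 13/2.8
= 270 + 7.40 + 4.64
= 282.04 mOsm/kg ≈ 282.0 mOsm/kg
Osmolar gap = measured − calculated = 318 − 282.0 = 36.0 mOsm/kg

36.0 mOsm/kg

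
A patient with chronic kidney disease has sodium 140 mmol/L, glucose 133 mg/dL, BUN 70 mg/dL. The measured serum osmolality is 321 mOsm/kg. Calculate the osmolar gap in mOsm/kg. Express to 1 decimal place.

8.6 mOsm/kg

Calculated osmolality = 2·Na + glucose/18 + BUN/2.8
= 2·140 + 133/18 + 70/2.8
= 280 + 7.39 + 25
= 312.39 mOsm/kg ≈ 312.4 mOsm/kg
Osmolar gap = measured − calculated = 321 − 312.4 = 8.6 mOsm/kg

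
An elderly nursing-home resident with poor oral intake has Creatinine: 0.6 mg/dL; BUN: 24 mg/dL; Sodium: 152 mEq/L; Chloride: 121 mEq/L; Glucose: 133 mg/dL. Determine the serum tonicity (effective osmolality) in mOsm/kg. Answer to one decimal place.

Effective osmolality excludes urea (freely permeant across cell membranes):
2·Na + glucose/18
= 2·152 + 133/18
= 304 + 7.39
= 311.39 mOsm/kg

311.4 mOsm/kg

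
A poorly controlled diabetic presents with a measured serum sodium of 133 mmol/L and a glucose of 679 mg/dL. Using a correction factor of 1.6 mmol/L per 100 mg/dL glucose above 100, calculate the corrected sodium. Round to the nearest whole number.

142 mmol/L

Corrected Na = measured Na + 1.6 · (glucose − 100)/100
= 133 + 1.6 · (679 − 100)/100
= 133 + 9.3
= 142.3 mmol/L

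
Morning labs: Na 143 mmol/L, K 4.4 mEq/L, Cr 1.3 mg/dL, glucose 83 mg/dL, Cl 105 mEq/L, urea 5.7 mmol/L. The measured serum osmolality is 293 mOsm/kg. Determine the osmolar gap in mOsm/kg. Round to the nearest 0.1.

-3.3 mOsm/kg

Calculated osmolality = 2·Na + glucose/18 + urea
= 2·143 + 83/18 + 5.7
= 286 + 4.61 + 5.70
= 296.31 mOsm/kg ≈ 296.3 mOsm/kg
Osmolar gap = measured − calculated = 293 − 296.3 = -3.3 mOsm/kg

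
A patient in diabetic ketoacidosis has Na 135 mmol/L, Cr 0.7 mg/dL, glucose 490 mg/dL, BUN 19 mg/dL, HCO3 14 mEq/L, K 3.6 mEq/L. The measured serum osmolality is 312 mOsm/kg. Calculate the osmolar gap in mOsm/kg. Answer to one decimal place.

8.0 mOsm/kg

Calculated osmolality = 2·Na + glucose/18 + BUN/2.8
= 2·135 + 490/18 + 19/2.8
= 270 + 27.22 + 6.79
= 304.01 mOsm/kg ≈ 304.0 mOsm/kg
Osmolar gap = measured − calculated = 312 − 304.0 = 8.0 mOsm/kg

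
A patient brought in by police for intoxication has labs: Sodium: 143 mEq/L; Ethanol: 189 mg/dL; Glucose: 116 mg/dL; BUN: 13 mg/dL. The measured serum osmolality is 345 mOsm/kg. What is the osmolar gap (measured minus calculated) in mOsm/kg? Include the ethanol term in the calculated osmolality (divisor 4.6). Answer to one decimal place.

Calculated osmolality = 2·Na + glucose/18 + BUN/2.8 + ethanol/4.6
= 2·143 + 116/18 + 13/2.8 + 189/4.6
= 286 + 6.44 + 4.64 + 41.09
= 338.17 mOsm/kg ≈ 338.2 mOsm/kg
Osmolar gap = measured − calculated = 345 − 338.2 = 6.8 mOsm/kg

6.8 mOsm/kg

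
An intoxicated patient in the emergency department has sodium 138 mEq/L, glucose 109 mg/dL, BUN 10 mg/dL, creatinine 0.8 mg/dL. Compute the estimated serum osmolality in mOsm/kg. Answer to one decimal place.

Calculated osmolality = 2·Na + glucose/18 + BUN/2.8
= 2·138 + 109/18 + 10/2.8
= 276 + 6.06 + 3.57
= 285.63 mOsm/kg

285.6 mOsm/kg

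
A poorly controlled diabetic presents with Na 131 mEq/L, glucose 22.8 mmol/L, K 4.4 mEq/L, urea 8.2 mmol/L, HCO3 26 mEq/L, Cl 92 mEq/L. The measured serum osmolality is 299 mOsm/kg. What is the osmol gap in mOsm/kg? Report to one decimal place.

Calculated osmolality = 2·Na + glucose + urea
= 2·131 + 22.8 + 8.2
= 262 + 22.80 + 8.20
= 293 mOsm/kg ≈ 293.0 mOsm/kg
Osmolar gap = measured − calculated = 299 − 293.0 = 6.0 mOsm/kg

6.0 mOsm/kg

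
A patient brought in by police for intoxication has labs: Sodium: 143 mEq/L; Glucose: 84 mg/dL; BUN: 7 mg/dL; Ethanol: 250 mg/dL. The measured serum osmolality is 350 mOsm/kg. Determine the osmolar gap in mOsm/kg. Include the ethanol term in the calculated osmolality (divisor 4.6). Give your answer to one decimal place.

2.5 mOsm/kg

Calculated osmolality = 2·Na + glucose/18 + BUN/2.8 + ethanol/4.6
= 2·143 + 84/18 + 7/2.8 + 250/4.6
= 286 + 4.67 + 2.50 + 54.35
= 347.52 mOsm/kg ≈ 347.5 mOsm/kg
Osmolar gap = measured − calculated = 350 − 347.5 = 2.5 mOsm/kg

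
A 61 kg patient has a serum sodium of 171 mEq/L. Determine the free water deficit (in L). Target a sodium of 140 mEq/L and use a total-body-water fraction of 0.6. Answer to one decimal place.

TBW = 0.6 · 61 = 36.6 L
Free water deficit = TBW · (Na/140 − 1)
= 36.6 · (171/140 − 1)
= 36.6 · 0.2214
= 8.1 L

8.1 L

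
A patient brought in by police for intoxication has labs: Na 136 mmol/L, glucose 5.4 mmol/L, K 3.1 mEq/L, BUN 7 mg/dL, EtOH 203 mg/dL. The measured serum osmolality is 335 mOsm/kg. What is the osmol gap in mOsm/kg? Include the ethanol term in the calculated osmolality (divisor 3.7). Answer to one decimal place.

Calculated osmolality = 2·Na + glucose + BUN/2.8 + ethanol/3.7
= 2·136 + 5.4 + 7/2.8 + 203/3.7
= 272 + 5.40 + 2.50 + 54.86
= 334.76 mOsm/kg ≈ 334.8 mOsm/kg
Osmolar gap = measured − calculated = 335 − 334.8 = 0.2 mOsm/kg

0.2 mOsm/kg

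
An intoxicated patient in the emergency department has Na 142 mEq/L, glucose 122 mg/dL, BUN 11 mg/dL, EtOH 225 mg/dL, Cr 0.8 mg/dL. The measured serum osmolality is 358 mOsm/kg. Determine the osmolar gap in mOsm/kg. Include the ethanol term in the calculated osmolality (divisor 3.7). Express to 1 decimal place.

2.5 mOsm/kg

Calculated osmolality = 2·Na + glucose/18 + BUN/2.8 + ethanol/3.7
= 2·142 + 122/18 + 11/2.8 + 225/3.7
= 284 + 6.78 + 3.93 + 60.81
= 355.52 mOsm/kg ≈ 355.5 mOsm/kg
Osmolar gap = measured − calculated = 358 − 355.5 = 2.5 mOsm/kg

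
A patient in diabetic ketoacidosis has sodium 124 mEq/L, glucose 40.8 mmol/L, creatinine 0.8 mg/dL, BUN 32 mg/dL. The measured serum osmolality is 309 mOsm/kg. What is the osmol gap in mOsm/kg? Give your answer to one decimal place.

8.8 mOsm/kg

Calculated osmolality = 2·Na + glucose + BUN/2.8
= 2·124 + 40.8 + 32/2.8
= 248 + 40.80 + 11.43
= 300.23 mOsm/kg ≈ 300.2 mOsm/kg
Osmolar gap = measured − calculated = 309 − 300.2 = 8.8 mOsm/kg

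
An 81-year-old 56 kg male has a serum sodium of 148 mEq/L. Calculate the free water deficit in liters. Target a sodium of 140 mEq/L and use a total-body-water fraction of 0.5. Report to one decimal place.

TBW = 0.5 · 56 = 28 L
Free water deficit = TBW · (Na/140 − 1)
= 28 · (148/140 − 1)
= 28 · 0.0571
= 1.6 L

1.6 L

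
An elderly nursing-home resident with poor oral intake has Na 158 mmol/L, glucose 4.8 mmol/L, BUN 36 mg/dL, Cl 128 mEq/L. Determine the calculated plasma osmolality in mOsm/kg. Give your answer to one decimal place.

Calculated osmolality = 2·Na + glucose + BUN/2.8
= 2·158 + 4.8 + 36/2.8
= 316 + 4.80 + 12.86
= 333.66 mOsm/kg

333.7 mOsm/kg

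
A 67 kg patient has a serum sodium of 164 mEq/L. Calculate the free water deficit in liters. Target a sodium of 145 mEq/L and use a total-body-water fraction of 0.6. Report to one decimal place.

TBW = 0.6 · 67 = 40.2 L
Free water deficit = TBW · (Na/145 − 1)
= 40.2 · (164/145 − 1)
= 40.2 · 0.131
= 5.27 L

5.3 L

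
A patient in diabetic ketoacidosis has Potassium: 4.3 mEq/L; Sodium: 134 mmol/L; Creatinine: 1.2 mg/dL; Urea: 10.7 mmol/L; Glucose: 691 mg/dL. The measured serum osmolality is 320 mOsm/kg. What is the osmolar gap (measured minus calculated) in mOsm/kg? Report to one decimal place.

2.9 mOsm/kg

Calculated osmolality = 2·Na + glucose/18 + urea
= 2·134 + 691/18 + 10.7
= 268 + 38.39 + 10.70
= 317.09 mOsm/kg ≈ 317.1 mOsm/kg
Osmolar gap = measured − calculated = 320 − 317.1 = 2.9 mOsm/kg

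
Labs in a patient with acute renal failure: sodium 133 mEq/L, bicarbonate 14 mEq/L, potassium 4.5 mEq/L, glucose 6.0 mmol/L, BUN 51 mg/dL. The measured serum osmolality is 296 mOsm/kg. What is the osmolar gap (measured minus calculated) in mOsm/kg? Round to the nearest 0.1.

Calculated osmolality = 2·Na + glucose + BUN/2.8
= 2·133 + 6 + 51/2.8
= 266 + 6 + 18.21
= 290.21 mOsm/kg ≈ 290.2 mOsm/kg
Osmolar gap = measured − calculated = 296 − 290.2 = 5.8 mOsm/kg

5.8 mOsm/kg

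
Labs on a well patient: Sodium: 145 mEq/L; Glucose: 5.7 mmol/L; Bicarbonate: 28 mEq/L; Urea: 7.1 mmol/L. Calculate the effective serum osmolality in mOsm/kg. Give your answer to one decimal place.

295.7 mOsm/kg

Effective osmolality excludes urea (freely permeant across cell membranes):
2·Na + glucose
= 2·145 + 5.7
= 290 + 5.7
= 295.7 mOsm/kg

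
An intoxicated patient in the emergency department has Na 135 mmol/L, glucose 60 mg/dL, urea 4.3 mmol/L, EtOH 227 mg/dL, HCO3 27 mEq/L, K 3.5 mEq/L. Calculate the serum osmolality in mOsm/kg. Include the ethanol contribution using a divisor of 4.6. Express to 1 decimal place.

327.0 mOsm/kg

Calculated osmolality = 2·Na + glucose/18 + urea + ethanol/4.6
= 2·135 + 60/18 + 4.3 + 227/4.6
= 270 + 3.33 + 4.30 + 49.35
= 326.98 mOsm/kg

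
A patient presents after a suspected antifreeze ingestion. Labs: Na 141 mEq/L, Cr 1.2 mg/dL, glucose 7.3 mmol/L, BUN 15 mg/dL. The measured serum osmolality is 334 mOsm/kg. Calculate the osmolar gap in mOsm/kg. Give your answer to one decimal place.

Calculated osmolality = 2·Na + glucose + BUN/2.8
= 2·141 + 7.3 + 15/2.8
= 282 + 7.30 + 5.36
= 294.66 mOsm/kg ≈ 294.7 mOsm/kg
Osmolar gap = measured − calculated = 334 − 294.7 = 39.3 mOsm/kg

39.3 mOsm/kg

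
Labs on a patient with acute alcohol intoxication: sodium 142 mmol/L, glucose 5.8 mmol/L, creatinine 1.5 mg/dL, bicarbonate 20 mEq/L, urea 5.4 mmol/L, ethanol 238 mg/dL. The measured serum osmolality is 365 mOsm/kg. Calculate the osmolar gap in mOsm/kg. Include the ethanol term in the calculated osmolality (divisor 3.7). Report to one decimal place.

5.5 mOsm/kg

Calculated osmolality = 2·Na + glucose + urea + ethanol/3.7
= 2·142 + 5.8 + 5.4 + 238/3.7
= 284 + 5.80 + 5.40 + 64.32
= 359.52 mOsm/kg ≈ 359.5 mOsm/kg
Osmolar gap = measured − calculated = 365 − 359.5 = 5.5 mOsm/kg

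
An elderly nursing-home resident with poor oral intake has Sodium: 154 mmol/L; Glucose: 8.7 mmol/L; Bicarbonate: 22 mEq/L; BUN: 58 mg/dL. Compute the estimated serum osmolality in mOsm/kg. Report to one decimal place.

337.4 mOsm/kg

Calculated osmolality = 2·Na + glucose + BUN/2.8
= 2·154 + 8.7 + 58/2.8
= 308 + 8.70 + 20.71
= 337.41 mOsm/kg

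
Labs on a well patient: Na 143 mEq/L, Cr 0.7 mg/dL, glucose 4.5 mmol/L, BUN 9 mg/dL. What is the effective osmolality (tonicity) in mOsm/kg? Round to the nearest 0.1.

Effective osmolality excludes urea (freely permeant across cell membranes):
2·Na + glucose
= 2·143 + 4.5
= 286 + 4.5
= 290.5 mOsm/kg

290.5 mOsm/kg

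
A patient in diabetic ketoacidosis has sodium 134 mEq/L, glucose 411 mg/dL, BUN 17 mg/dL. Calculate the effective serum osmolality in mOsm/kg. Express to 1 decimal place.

290.8 mOsm/kg

Effective osmolality excludes urea (freely permeant across cell membranes):
2·Na + glucose/18
= 2·134 + 411/18
= 268 + 22.83
= 290.83 mOsm/kg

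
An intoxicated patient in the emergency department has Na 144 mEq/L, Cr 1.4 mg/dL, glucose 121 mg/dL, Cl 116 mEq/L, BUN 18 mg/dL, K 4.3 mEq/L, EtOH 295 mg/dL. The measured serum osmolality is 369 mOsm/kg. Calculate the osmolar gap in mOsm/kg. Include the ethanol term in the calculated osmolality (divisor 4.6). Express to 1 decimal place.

Calculated osmolality = 2·Na + glucose/18 + BUN/2.8 + ethanol/4.6
= 2·144 + 121/18 + 18/2.8 + 295/4.6
= 288 + 6.72 + 6.43 + 64.13
= 365.28 mOsm/kg ≈ 365.3 mOsm/kg
Osmolar gap = measured − calculated = 369 − 365.3 = 3.7 mOsm/kg

3.7 mOsm/kg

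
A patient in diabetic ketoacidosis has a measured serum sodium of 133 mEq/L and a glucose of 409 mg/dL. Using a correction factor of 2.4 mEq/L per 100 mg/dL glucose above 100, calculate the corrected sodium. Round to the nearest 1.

140 mEq/L

Corrected Na = measured Na + 2.4 · (glucose − 100)/100
= 133 + 2.4 · (409 − 100)/100
= 133 + 7.4
= 140.4 mEq/L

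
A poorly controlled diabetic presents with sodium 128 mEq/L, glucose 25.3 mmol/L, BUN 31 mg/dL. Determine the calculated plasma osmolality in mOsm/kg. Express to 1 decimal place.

292.4 mOsm/kg

Calculated osmolality = 2·Na + glucose + BUN/2.8
= 2·128 + 25.3 + 31/2.8
= 256 + 25.30 + 11.07
= 292.37 mOsm/kg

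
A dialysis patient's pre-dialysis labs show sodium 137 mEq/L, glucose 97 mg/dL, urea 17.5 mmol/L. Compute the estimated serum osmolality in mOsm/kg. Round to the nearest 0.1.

Calculated osmolality = 2·Na + glucose/18 + urea
= 2·137 + 97/18 + 17.5
= 274 + 5.39 + 17.50
= 296.89 mOsm/kg

296.9 mOsm/kg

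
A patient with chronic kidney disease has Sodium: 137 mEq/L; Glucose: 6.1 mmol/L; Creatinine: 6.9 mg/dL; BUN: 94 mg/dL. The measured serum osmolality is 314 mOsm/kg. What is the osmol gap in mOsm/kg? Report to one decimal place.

0.3 mOsm/kg

Calculated osmolality = 2·Na + glucose + BUN/2.8
= 2·137 + 6.1 + 94/2.8
= 274 + 6.10 + 33.57
= 313.67 mOsm/kg ≈ 313.7 mOsm/kg
Osmolar gap = measured − calculated = 314 − 313.7 = 0.3 mOsm/kg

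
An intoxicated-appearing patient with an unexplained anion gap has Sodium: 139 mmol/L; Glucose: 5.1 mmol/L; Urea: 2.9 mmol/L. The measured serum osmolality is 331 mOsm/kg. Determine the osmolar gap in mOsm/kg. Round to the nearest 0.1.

Calculated osmolality = 2·Na + glucose + urea
= 2·139 + 5.1 + 2.9
= 278 + 5.10 + 2.90
= 286 mOsm/kg ≈ 286.0 mOsm/kg
Osmolar gap = measured − calculated = 331 − 286.0 = 45.0 mOsm/kg

45.0 mOsm/kg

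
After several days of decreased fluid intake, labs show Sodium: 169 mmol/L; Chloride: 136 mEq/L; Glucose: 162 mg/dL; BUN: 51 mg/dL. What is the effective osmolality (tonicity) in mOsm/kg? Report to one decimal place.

347.0 mOsm/kg

Effective osmolality excludes urea (freely permeant across cell membranes):
2·Na + glucose/18
= 2·169 + 162/18
= 338 + 9
= 347 mOsm/kg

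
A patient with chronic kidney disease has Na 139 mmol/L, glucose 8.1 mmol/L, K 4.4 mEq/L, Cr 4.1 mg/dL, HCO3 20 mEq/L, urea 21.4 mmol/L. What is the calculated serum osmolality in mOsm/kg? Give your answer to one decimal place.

Calculated osmolality = 2·Na + glucose + urea
= 2·139 + 8.1 + 21.4
= 278 + 8.10 + 21.40
= 307.5 mOsm/kg

307.5 mOsm/kg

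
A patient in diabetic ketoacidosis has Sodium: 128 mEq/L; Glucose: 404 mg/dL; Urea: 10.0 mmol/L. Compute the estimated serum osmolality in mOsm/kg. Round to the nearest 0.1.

Calculated osmolality = 2·Na + glucose/18 + urea
= 2·128 + 404/18 + 10
= 256 + 22.44 + 10
= 288.44 mOsm/kg

288.4 mOsm/kg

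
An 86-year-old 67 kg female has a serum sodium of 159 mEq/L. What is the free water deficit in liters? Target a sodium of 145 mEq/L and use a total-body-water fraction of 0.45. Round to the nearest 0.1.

2.9 L

TBW = 0.45 · 67 = 30.15 L
Free water deficit = TBW · (Na/145 − 1)
= 30.15 · (159/145 − 1)
= 30.15 · 0.0966
= 2.91 L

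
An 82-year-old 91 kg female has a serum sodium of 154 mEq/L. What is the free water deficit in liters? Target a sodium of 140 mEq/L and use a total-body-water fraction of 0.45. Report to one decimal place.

4.1 L

TBW = 0.45 · 91 = 40.95 L
Free water deficit = TBW · (Na/140 − 1)
= 40.95 · (154/140 − 1)
= 40.95 · 0.1
= 4.1 L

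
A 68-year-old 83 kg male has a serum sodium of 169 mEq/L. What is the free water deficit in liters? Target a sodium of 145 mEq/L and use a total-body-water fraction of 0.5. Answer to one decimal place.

TBW = 0.5 · 83 = 41.5 L
Free water deficit = TBW · (Na/145 − 1)
= 41.5 · (169/145 − 1)
= 41.5 · 0.1655
= 6.87 L

6.9 L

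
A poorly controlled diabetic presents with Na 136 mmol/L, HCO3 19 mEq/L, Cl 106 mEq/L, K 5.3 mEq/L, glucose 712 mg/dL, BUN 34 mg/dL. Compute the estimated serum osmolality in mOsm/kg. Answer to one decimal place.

Calculated osmolality = 2·Na + glucose/18 + BUN/2.8
= 2·136 + 712/18 + 34/2.8
= 272 + 39.56 + 12.14
= 323.7 mOsm/kg

323.7 mOsm/kg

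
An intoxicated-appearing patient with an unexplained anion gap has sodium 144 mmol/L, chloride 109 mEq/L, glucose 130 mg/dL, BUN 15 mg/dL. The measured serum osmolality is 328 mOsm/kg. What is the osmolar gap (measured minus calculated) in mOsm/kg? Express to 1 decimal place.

27.4 mOsm/kg

Calculated osmolality = 2·Na + glucose/18 + BUN/2.8
= 2·144 + 130/18 + 15/2.8
= 288 + 7.22 + 5.36
= 300.58 mOsm/kg ≈ 300.6 mOsm/kg
Osmolar gap = measured − calculated = 328 − 300.6 = 27.4 mOsm/kg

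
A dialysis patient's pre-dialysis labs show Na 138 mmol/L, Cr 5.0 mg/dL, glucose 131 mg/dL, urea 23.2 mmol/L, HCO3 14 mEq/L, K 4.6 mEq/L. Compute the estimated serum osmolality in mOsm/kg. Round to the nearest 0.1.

306.5 mOsm/kg

Calculated osmolality = 2·Na + glucose/18 + urea
= 2·138 + 131/18 + 23.2
= 276 + 7.28 + 23.20
= 306.48 mOsm/kg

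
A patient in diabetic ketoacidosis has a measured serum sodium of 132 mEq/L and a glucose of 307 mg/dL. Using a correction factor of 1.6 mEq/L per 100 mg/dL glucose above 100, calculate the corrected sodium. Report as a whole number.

Corrected Na = measured Na + 1.6 · (glucose − 100)/100
= 132 + 1.6 · (307 − 100)/100
= 132 + 3.3
= 135.3 mEq/L

135 mEq/L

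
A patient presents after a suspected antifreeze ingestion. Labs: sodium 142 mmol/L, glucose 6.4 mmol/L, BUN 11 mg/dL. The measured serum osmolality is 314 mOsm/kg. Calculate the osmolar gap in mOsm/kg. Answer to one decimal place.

Calculated osmolality = 2·Na + glucose + BUN/2.8
= 2·142 + 6.4 + 11/2.8
= 284 + 6.40 + 3.93
= 294.33 mOsm/kg ≈ 294.3 mOsm/kg
Osmolar gap = measured − calculated = 314 − 294.3 = 19.7 mOsm/kg

19.7 mOsm/kg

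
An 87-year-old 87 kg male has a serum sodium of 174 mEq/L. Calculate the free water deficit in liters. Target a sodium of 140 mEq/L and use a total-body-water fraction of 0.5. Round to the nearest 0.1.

TBW = 0.5 · 87 = 43.5 L
Free water deficit = TBW · (Na/140 − 1)
= 43.5 · (174/140 − 1)
= 43.5 · 0.2429
= 10.57 L

10.6 L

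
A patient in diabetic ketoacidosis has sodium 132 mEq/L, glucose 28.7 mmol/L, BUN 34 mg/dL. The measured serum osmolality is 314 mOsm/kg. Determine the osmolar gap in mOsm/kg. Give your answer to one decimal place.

Calculated osmolality = 2·Na + glucose + BUN/2.8
= 2·132 + 28.7 + 34/2.8
= 264 + 28.70 + 12.14
= 304.84 mOsm/kg ≈ 304.8 mOsm/kg
Osmolar gap = measured − calculated = 314 − 304.8 = 9.2 mOsm/kg

9.2 mOsm/kg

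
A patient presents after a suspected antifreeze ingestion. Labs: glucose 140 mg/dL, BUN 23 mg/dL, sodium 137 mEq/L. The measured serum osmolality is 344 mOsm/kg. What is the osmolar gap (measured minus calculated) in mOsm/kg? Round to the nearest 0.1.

Calculated osmolality = 2·Na + glucose/18 + BUN/2.8
= 2·137 + 140/18 + 23/2.8
= 274 + 7.78 + 8.21
= 289.99 mOsm/kg ≈ 290.0 mOsm/kg
Osmolar gap = measured − calculated = 344 − 290.0 = 54.0 mOsm/kg

54.0 mOsm/kg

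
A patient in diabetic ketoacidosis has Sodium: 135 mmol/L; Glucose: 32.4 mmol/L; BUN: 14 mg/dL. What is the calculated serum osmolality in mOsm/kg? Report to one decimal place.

Calculated osmolality = 2·Na + glucose + BUN/2.8
= 2·135 + 32.4 + 14/2.8
= 270 + 32.40 + 5
= 307.4 mOsm/kg

307.4 mOsm/kg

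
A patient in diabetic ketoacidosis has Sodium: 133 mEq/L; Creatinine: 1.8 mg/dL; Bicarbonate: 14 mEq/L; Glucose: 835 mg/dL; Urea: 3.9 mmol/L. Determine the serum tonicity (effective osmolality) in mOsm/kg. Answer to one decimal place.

312.4 mOsm/kg

Effective osmolality excludes urea (freely permeant across cell membranes):
2·Na + glucose/18
= 2·133 + 835/18
= 266 + 46.39
= 312.39 mOsm/kg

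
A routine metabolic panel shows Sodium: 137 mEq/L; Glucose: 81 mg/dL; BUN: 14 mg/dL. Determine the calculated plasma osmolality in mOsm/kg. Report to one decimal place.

283.5 mOsm/kg

Calculated osmolality = 2·Na + glucose/18 + BUN/2.8
= 2·137 + 81/18 + 14/2.8
= 274 + 4.50 + 5
= 283.5 mOsm/kg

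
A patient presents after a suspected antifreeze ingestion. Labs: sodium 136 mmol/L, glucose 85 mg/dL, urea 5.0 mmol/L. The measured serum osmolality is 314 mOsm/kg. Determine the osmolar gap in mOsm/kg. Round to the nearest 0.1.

Calculated osmolality = 2·Na + glucose/18 + urea
= 2·136 + 85/18 + 5
= 272 + 4.72 + 5
= 281.72 mOsm/kg ≈ 281.7 mOsm/kg
Osmolar gap = measured − calculated = 314 − 281.7 = 32.3 mOsm/kg

32.3 mOsm/kg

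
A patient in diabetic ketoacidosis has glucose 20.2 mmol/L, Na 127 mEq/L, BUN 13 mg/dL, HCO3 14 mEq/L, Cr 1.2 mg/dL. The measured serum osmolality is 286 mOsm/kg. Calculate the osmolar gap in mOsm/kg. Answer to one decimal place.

Calculated osmolality = 2·Na + glucose + BUN/2.8
= 2·127 + 20.2 + 13/2.8
= 254 + 20.20 + 4.64
= 278.84 mOsm/kg ≈ 278.8 mOsm/kg
Osmolar gap = measured − calculated = 286 − 278.8 = 7.2 mOsm/kg

7.2 mOsm/kg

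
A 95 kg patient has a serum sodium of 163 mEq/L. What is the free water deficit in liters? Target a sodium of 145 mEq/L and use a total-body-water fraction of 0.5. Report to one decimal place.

5.9 L

TBW = 0.5 · 95 = 47.5 L
Free water deficit = TBW · (Na/145 − 1)
= 47.5 · (163/145 − 1)
= 47.5 · 0.1241
= 5.89 L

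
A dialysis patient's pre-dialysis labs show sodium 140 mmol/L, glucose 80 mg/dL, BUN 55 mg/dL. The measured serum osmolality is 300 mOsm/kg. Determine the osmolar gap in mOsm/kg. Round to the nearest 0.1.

Calculated osmolality = 2·Na + glucose/18 + BUN/2.8
= 2·140 + 80/18 + 55/2.8
= 280 + 4.44 + 19.64
= 304.08 mOsm/kg ≈ 304.1 mOsm/kg
Osmolar gap = measured − calculated = 300 − 304.1 = -4.1 mOsm/kg

-4.1 mOsm/kg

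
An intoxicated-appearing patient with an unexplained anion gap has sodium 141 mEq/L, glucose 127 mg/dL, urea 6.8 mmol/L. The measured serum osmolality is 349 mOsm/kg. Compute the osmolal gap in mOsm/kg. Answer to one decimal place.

53.1 mOsm/kg

Calculated osmolality = 2·Na + glucose/18 + urea
= 2·141 + 127/18 + 6.8
= 282 + 7.06 + 6.80
= 295.86 mOsm/kg ≈ 295.9 mOsm/kg
Osmolar gap = measured − calculated = 349 − 295.9 = 53.1 mOsm/kg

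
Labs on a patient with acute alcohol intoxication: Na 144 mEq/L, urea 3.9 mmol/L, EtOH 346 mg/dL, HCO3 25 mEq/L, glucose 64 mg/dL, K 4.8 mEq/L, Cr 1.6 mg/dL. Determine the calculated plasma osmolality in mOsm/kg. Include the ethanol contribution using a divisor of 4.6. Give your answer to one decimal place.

370.7 mOsm/kg

Calculated osmolality = 2·Na + glucose/18 + urea + ethanol/4.6
= 2·144 + 64/18 + 3.9 + 346/4.6
= 288 + 3.56 + 3.90 + 75.22
= 370.68 mOsm/kg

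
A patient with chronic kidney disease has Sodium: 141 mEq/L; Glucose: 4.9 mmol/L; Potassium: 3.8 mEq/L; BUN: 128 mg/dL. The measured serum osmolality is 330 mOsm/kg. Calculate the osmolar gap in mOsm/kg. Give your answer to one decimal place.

-2.6 mOsm/kg

Calculated osmolality = 2·Na + glucose + BUN/2.8
= 2·141 + 4.9 + 128/2.8
= 282 + 4.90 + 45.71
= 332.61 mOsm/kg ≈ 332.6 mOsm/kg
Osmolar gap = measured − calculated = 330 − 332.6 = -2.6 mOsm/kg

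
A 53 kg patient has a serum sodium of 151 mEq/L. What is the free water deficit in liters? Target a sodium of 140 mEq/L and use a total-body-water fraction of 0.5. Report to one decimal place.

2.1 L

TBW = 0.5 · 53 = 26.5 L
Free water deficit = TBW · (Na/140 − 1)
= 26.5 · (151/140 − 1)
= 26.5 · 0.0786
= 2.08 L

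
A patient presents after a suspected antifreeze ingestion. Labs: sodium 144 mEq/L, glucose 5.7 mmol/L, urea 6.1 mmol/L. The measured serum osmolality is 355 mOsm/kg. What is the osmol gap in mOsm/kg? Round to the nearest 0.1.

Calculated osmolality = 2·Na + glucose + urea
= 2·144 + 5.7 + 6.1
= 288 + 5.70 + 6.10
= 299.8 mOsm/kg ≈ 299.8 mOsm/kg
Osmolar gap = measured − calculated = 355 − 299.8 = 55.2 mOsm/kg

55.2 mOsm/kg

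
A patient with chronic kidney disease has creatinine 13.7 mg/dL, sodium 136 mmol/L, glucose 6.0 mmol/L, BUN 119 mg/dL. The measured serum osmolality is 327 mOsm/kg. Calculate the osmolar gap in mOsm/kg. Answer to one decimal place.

6.5 mOsm/kg

Calculated osmolality = 2·Na + glucose + BUN/2.8
= 2·136 + 6 + 119/2.8
= 272 + 6 + 42.50
= 320.5 mOsm/kg ≈ 320.5 mOsm/kg
Osmolar gap = measured − calculated = 327 − 320.5 = 6.5 mOsm/kg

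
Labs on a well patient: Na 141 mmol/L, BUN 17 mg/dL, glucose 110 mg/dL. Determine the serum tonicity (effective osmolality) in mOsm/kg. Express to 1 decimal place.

288.1 mOsm/kg

Effective osmolality excludes urea (freely permeant across cell membranes):
2·Na + glucose/18
= 2·141 + 110/18
= 282 + 6.11
= 288.11 mOsm/kg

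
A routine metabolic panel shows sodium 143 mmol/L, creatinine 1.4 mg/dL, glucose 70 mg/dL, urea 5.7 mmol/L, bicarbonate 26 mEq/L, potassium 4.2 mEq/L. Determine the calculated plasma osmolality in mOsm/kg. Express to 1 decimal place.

295.6 mOsm/kg

Calculated osmolality = 2·Na + glucose/18 + urea
= 2·143 + 70/18 + 5.7
= 286 + 3.89 + 5.70
= 295.59 mOsm/kg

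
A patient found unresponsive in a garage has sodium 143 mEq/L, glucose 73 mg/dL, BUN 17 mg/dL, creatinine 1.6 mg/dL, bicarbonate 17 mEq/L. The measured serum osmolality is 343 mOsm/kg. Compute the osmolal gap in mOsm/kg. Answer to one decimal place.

46.9 mOsm/kg

Calculated osmolality = 2·Na + glucose/18 + BUN/2.8
= 2·143 + 73/18 + 17/2.8
= 286 + 4.06 + 6.07
= 296.13 mOsm/kg ≈ 296.1 mOsm/kg
Osmolar gap = measured − calculated = 343 − 296.1 = 46.9 mOsm/kg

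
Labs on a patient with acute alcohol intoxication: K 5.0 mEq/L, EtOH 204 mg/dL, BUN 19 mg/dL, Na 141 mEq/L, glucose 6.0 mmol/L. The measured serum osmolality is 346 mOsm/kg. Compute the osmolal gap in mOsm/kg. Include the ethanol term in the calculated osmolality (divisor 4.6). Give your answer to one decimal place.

Calculated osmolality = 2·Na + glucose + BUN/2.8 + ethanol/4.6
= 2·141 + 6 + 19/2.8 + 204/4.6
= 282 + 6 + 6.79 + 44.35
= 339.14 mOsm/kg ≈ 339.1 mOsm/kg
Osmolar gap = measured − calculated = 346 − 339.1 = 6.9 mOsm/kg

6.9 mOsm/kg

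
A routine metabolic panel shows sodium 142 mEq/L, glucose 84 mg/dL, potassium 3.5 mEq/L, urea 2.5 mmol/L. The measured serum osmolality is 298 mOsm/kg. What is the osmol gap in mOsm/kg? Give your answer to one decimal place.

Calculated osmolality = 2·Na + glucose/18 + urea
= 2·142 + 84/18 + 2.5
= 284 + 4.67 + 2.50
= 291.17 mOsm/kg ≈ 291.2 mOsm/kg
Osmolar gap = measured − calculated = 298 − 291.2 = 6.8 mOsm/kg

6.8 mOsm/kg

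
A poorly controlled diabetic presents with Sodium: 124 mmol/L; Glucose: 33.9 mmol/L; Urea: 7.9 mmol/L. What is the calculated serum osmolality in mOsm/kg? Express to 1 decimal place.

289.8 mOsm/kg

Calculated osmolality = 2·Na + glucose + urea
= 2·124 + 33.9 + 7.9
= 248 + 33.90 + 7.90
= 289.8 mOsm/kg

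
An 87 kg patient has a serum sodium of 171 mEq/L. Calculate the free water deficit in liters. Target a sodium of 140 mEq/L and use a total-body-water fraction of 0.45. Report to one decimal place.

TBW = 0.45 · 87 = 39.15 L
Free water deficit = TBW · (Na/140 − 1)
= 39.15 · (171/140 − 1)
= 39.15 · 0.2214
= 8.67 L

8.7 L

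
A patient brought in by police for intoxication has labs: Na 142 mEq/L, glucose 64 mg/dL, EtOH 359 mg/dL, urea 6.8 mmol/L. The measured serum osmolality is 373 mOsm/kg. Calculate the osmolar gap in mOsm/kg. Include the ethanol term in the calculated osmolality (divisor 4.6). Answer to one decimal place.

0.6 mOsm/kg

Calculated osmolality = 2·Na + glucose/18 + urea + ethanol/4.6
= 2·142 + 64/18 + 6.8 + 359/4.6
= 284 + 3.56 + 6.80 + 78.04
= 372.4 mOsm/kg ≈ 372.4 mOsm/kg
Osmolar gap = measured − calculated = 373 − 372.4 = 0.6 mOsm/kg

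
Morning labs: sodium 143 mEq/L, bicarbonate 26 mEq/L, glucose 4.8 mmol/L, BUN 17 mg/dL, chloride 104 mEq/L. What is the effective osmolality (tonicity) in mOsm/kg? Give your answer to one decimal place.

290.8 mOsm/kg

Effective osmolality excludes urea (freely permeant across cell membranes):
2·Na + glucose
= 2·143 + 4.8
= 286 + 4.8
= 290.8 mOsm/kg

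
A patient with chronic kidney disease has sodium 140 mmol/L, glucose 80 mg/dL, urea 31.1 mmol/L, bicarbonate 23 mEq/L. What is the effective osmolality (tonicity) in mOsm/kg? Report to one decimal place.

284.4 mOsm/kg

Effective osmolality excludes urea (freely permeant across cell membranes):
2·Na + glucose/18
= 2·140 + 80/18
= 280 + 4.44
= 284.44 mOsm/kg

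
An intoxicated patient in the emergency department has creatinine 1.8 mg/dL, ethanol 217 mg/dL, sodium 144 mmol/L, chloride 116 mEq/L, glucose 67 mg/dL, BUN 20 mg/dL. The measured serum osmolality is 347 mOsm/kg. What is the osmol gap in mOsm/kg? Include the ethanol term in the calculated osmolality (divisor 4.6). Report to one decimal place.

Calculated osmolality = 2·Na + glucose/18 + BUN/2.8 + ethanol/4.6
= 2·144 + 67/18 + 20/2.8 + 217/4.6
= 288 + 3.72 + 7.14 + 47.17
= 346.03 mOsm/kg ≈ 346.0 mOsm/kg
Osmolar gap = measured − calculated = 347 − 346.0 = 1.0 mOsm/kg

1.0 mOsm/kg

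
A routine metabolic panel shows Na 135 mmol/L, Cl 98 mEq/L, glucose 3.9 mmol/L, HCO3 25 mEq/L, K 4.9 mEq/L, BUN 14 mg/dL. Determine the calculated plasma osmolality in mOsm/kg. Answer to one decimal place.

Calculated osmolality = 2·Na + glucose + BUN/2.8
= 2·135 + 3.9 + 14/2.8
= 270 + 3.90 + 5
= 278.9 mOsm/kg

278.9 mOsm/kg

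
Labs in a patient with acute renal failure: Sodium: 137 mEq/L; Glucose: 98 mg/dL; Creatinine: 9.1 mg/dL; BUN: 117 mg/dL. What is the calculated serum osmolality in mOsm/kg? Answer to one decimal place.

321.2 mOsm/kg

Calculated osmolality = 2·Na + glucose/18 + BUN/2.8
= 2·137 + 98/18 + 117/2.8
= 274 + 5.44 + 41.79
= 321.23 mOsm/kg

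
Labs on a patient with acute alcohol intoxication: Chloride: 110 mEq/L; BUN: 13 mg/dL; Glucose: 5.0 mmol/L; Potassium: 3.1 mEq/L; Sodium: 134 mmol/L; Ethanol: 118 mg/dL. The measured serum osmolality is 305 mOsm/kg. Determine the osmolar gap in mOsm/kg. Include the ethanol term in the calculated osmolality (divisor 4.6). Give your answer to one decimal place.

Calculated osmolality = 2·Na + glucose + BUN/2.8 + ethanol/4.6
= 2·134 + 5 + 13/2.8 + 118/4.6
= 268 + 5 + 4.64 + 25.65
= 303.29 mOsm/kg ≈ 303.3 mOsm/kg
Osmolar gap = measured − calculated = 305 − 303.3 = 1.7 mOsm/kg

1.7 mOsm/kg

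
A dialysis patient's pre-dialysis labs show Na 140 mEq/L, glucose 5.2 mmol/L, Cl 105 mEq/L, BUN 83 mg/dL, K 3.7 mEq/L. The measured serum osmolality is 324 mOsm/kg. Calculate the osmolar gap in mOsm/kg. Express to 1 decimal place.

9.2 mOsm/kg

Calculated osmolality = 2·Na + glucose + BUN/2.8
= 2·140 + 5.2 + 83/2.8
= 280 + 5.20 + 29.64
= 314.84 mOsm/kg ≈ 314.8 mOsm/kg
Osmolar gap = measured − calculated = 324 − 314.8 = 9.2 mOsm/kg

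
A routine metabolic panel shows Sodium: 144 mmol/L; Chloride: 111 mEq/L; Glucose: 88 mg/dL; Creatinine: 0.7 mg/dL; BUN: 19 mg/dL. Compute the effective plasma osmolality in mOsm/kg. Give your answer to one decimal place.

292.9 mOsm/kg

Effective osmolality excludes urea (freely permeant across cell membranes):
2·Na + glucose/18
= 2·144 + 88/18
= 288 + 4.89
= 292.89 mOsm/kg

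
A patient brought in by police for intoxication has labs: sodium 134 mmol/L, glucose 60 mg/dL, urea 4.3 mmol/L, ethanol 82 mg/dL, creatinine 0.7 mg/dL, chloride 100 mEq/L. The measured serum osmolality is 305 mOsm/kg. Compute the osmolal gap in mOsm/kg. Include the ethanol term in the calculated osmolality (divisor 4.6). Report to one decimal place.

11.5 mOsm/kg

Calculated osmolality = 2·Na + glucose/18 + urea + ethanol/4.6
= 2·134 + 60/18 + 4.3 + 82/4.6
= 268 + 3.33 + 4.30 + 17.83
= 293.46 mOsm/kg ≈ 293.5 mOsm/kg
Osmolar gap = measured − calculated = 305 − 293.5 = 11.5 mOsm/kg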